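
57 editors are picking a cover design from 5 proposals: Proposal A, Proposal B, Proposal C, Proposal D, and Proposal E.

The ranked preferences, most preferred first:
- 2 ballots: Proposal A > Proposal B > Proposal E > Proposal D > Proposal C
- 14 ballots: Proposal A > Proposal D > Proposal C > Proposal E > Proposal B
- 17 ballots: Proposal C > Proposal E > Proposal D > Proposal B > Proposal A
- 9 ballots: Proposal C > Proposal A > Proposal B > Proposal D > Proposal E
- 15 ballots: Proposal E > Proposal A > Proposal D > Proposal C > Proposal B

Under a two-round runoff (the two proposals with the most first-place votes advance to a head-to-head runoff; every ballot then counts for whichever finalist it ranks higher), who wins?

Proposal A

Round 1 first-place votes: Proposal A 16, Proposal B 0, Proposal C 26, Proposal D 0, Proposal E 15. Proposal C and Proposal A advance.
Runoff: Proposal C is ranked above Proposal A on 26 ballots, Proposal A above Proposal C on 31.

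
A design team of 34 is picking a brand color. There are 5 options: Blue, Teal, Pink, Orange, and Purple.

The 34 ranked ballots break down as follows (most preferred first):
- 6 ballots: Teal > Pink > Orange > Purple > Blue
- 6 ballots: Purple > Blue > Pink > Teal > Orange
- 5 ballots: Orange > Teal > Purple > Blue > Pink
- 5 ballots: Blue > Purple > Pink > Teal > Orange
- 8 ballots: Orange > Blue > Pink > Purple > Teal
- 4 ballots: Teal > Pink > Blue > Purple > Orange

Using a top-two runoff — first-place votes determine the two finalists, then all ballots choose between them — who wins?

Round 1 first-place votes: Blue 5, Teal 10, Pink 0, Orange 13, Purple 6. Orange and Teal advance.
Runoff: Orange is ranked above Teal on 13 ballots, Teal above Orange on 21.

Teal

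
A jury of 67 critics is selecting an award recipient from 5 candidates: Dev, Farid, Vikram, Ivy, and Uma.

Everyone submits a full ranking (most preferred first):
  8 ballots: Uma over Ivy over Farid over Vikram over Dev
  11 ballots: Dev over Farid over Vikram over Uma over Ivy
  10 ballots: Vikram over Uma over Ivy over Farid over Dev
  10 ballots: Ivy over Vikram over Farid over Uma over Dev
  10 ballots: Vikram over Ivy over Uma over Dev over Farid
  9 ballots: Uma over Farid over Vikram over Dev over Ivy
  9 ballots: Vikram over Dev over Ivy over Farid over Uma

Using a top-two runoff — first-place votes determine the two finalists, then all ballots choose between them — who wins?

Round 1 first-place votes: Dev 11, Farid 0, Vikram 29, Ivy 10, Uma 17. Vikram and Uma advance.
Runoff: Vikram is ranked above Uma on 50 ballots, Uma above Vikram on 17.

Vikram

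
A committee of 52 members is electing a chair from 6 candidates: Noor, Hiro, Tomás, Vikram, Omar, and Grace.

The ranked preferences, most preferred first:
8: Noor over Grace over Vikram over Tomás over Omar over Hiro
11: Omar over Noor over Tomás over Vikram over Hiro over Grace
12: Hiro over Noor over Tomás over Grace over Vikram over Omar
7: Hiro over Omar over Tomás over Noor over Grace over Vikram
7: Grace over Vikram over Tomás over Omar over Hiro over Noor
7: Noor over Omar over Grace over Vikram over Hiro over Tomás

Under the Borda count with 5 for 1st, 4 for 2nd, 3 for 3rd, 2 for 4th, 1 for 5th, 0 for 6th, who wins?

Noor: 8×5 + 11×4 + 12×4 + 7×2 + 7×0 + 7×5 = 181
Hiro: 8×0 + 11×1 + 12×5 + 7×5 + 7×1 + 7×1 = 120
Tomás: 8×2 + 11×3 + 12×3 + 7×3 + 7×3 + 7×0 = 127
Vikram: 8×3 + 11×2 + 12×1 + 7×0 + 7×4 + 7×2 = 100
Omar: 8×1 + 11×5 + 12×0 + 7×4 + 7×2 + 7×4 = 133
Grace: 8×4 + 11×0 + 12×2 + 7×1 + 7×5 + 7×3 = 119

Noor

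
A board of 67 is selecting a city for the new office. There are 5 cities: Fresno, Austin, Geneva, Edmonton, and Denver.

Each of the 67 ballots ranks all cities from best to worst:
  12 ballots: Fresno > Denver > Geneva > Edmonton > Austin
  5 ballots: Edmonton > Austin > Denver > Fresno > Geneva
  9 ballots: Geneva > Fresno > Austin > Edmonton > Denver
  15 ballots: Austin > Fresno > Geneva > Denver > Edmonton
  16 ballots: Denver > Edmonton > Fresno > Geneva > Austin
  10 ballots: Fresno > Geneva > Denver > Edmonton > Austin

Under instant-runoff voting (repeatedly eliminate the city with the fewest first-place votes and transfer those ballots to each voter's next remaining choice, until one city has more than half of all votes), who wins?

Round 1: Fresno 22, Austin 15, Geneva 9, Edmonton 5, Denver 16. Edmonton eliminated.
Round 2: Fresno 22, Austin 20, Geneva 9, Denver 16. Geneva eliminated.
Round 3: Fresno 31, Austin 20, Denver 16. Denver eliminated.
Round 4: Fresno 47, Austin 20. Fresno has a majority (≥34).

Fresno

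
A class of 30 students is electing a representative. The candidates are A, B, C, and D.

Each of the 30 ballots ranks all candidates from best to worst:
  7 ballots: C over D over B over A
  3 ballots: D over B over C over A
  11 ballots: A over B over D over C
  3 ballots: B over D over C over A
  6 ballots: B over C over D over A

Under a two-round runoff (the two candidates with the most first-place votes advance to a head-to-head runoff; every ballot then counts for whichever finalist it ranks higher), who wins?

B

Round 1 first-place votes: A 11, B 9, C 7, D 3. A and B advance.
Runoff: A is ranked above B on 11 ballots, B above A on 19.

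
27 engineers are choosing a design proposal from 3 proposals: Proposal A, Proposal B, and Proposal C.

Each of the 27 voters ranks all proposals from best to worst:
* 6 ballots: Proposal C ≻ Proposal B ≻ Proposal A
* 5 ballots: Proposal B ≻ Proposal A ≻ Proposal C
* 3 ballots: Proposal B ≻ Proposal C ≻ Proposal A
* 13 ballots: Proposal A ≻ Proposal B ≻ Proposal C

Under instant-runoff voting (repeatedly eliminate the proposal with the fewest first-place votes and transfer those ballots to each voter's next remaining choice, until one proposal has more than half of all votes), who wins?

Round 1: Proposal A 13, Proposal B 8, Proposal C 6. Proposal C eliminated.
Round 2: Proposal A 13, Proposal B 14. Proposal B has a majority (≥14).

Proposal B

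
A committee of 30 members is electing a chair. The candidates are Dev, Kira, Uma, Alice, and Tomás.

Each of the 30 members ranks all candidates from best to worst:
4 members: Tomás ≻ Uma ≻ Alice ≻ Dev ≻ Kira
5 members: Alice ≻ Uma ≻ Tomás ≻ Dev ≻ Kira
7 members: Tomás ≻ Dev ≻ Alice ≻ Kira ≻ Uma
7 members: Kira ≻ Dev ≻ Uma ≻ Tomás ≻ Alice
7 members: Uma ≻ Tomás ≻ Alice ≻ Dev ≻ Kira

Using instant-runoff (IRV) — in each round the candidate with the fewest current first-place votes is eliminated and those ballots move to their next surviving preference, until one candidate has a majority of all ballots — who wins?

Round 1: Dev 0, Kira 7, Uma 7, Alice 5, Tomás 11. Dev eliminated.
Round 2: Kira 7, Uma 7, Alice 5, Tomás 11. Alice eliminated.
Round 3: Kira 7, Uma 12, Tomás 11. Kira eliminated.
Round 4: Uma 19, Tomás 11. Uma has a majority (≥16).

Uma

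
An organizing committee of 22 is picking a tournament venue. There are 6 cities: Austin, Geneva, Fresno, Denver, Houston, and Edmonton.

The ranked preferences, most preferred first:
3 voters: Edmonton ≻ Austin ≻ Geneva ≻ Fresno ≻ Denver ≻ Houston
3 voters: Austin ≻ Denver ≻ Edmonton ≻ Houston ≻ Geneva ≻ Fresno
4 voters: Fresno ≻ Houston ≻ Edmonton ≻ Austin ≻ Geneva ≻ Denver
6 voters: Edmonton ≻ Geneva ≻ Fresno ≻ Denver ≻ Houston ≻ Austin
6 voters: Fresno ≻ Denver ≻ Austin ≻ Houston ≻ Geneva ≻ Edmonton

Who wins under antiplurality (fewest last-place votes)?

Last-place votes: Austin 6, Geneva 0, Fresno 3, Denver 4, Houston 3, Edmonton 6.

Geneva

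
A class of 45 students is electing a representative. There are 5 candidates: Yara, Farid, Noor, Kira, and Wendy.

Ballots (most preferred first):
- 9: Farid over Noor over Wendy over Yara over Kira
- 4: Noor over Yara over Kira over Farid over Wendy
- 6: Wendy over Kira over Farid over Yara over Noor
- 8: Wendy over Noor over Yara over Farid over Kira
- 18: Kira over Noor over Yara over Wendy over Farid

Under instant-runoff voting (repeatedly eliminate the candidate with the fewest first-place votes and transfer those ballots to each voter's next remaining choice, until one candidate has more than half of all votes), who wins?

Round 1: Yara 0, Farid 9, Noor 4, Kira 18, Wendy 14. Yara eliminated.
Round 2: Farid 9, Noor 4, Kira 18, Wendy 14. Noor eliminated.
Round 3: Farid 9, Kira 22, Wendy 14. Farid eliminated.
Round 4: Kira 22, Wendy 23. Wendy has a majority (≥23).

Wendy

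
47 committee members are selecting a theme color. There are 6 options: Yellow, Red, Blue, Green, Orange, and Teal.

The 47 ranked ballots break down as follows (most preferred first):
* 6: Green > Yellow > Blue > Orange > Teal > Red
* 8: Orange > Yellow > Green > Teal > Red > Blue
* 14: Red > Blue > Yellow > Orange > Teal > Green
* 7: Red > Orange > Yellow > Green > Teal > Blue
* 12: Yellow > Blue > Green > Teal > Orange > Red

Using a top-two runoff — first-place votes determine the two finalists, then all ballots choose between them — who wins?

Round 1 first-place votes: Yellow 12, Red 21, Blue 0, Green 6, Orange 8, Teal 0. Red and Yellow advance.
Runoff: Red is ranked above Yellow on 21 ballots, Yellow above Red on 26.

Yellow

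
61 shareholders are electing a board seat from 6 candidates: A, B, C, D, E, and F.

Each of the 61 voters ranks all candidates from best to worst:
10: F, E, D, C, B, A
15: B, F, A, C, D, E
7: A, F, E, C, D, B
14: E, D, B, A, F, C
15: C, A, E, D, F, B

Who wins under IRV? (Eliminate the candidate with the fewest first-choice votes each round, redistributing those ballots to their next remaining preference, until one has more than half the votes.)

F

Round 1: A 7, B 15, C 15, D 0, E 14, F 10. D eliminated.
Round 2: A 7, B 15, C 15, E 14, F 10. A eliminated.
Round 3: B 15, C 15, E 14, F 17. E eliminated.
Round 4: B 29, C 15, F 17. C eliminated.
Round 5: B 29, F 32. F has a majority (≥31).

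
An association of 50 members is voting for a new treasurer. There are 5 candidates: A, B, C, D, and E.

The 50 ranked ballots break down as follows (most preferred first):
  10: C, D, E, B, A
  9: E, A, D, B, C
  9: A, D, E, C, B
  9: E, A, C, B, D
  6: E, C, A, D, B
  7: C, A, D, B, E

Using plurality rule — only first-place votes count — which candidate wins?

First-place votes: A 9, B 0, C 17, D 0, E 24.

E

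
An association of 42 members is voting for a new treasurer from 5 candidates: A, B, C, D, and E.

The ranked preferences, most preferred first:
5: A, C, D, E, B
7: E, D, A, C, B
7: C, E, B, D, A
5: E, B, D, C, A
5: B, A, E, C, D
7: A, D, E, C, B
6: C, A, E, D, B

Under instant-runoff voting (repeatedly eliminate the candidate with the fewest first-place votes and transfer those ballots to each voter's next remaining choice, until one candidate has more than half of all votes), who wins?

A

Round 1: A 12, B 5, C 13, D 0, E 12. D eliminated.
Round 2: A 12, B 5, C 13, E 12. B eliminated.
Round 3: A 17, C 13, E 12. E eliminated.
Round 4: A 24, C 18. A has a majority (≥22).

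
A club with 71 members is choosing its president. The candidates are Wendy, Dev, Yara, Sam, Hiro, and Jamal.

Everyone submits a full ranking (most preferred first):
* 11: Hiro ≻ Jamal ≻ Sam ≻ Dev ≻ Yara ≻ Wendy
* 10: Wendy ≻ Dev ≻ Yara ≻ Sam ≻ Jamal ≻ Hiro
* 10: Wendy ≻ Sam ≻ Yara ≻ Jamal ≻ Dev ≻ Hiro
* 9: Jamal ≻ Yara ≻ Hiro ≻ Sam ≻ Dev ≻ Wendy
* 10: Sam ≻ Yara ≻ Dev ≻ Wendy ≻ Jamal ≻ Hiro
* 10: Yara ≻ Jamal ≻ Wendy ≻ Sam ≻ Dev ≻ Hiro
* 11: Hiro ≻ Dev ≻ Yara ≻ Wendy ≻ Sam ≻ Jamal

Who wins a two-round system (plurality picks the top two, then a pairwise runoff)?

Wendy

Round 1 first-place votes: Wendy 20, Dev 0, Yara 10, Sam 10, Hiro 22, Jamal 9. Hiro and Wendy advance.
Runoff: Hiro is ranked above Wendy on 31 ballots, Wendy above Hiro on 40.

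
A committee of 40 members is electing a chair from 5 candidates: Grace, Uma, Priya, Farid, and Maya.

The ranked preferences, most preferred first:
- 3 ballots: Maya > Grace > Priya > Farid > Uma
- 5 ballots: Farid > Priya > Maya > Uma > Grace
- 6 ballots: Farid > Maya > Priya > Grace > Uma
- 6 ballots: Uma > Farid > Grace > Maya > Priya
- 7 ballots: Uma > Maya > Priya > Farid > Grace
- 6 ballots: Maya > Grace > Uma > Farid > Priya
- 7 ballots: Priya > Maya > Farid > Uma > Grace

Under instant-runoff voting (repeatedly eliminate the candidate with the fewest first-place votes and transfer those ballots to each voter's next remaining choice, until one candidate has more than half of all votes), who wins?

Round 1: Grace 0, Uma 13, Priya 7, Farid 11, Maya 9. Grace eliminated.
Round 2: Uma 13, Priya 7, Farid 11, Maya 9. Priya eliminated.
Round 3: Uma 13, Farid 11, Maya 16. Farid eliminated.
Round 4: Uma 13, Maya 27. Maya has a majority (≥21).

Maya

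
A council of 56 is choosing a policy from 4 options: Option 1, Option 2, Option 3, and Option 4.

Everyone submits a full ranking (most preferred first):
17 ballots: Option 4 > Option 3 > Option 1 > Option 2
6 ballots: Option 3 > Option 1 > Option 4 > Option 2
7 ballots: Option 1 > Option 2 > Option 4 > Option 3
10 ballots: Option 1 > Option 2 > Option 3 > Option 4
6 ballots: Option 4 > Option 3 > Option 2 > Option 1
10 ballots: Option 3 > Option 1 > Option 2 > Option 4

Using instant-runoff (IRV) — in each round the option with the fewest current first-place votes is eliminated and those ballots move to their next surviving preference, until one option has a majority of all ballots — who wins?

Round 1: Option 1 17, Option 2 0, Option 3 16, Option 4 23. Option 2 eliminated.
Round 2: Option 1 17, Option 3 16, Option 4 23. Option 3 eliminated.
Round 3: Option 1 33, Option 4 23. Option 1 has a majority (≥29).

Option 1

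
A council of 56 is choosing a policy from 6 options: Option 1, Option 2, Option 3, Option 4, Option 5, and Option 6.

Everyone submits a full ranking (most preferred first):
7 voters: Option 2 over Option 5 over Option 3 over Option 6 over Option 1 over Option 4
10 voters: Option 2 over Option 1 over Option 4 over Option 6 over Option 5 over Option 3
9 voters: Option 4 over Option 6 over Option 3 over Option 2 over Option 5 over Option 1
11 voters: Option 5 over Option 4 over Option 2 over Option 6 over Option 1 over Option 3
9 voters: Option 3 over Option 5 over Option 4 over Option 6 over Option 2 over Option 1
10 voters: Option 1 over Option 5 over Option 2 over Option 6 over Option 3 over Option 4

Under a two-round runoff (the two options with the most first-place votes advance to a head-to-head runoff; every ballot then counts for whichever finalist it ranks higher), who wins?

Round 1 first-place votes: Option 1 10, Option 2 17, Option 3 9, Option 4 9, Option 5 11, Option 6 0. Option 2 and Option 5 advance.
Runoff: Option 2 is ranked above Option 5 on 26 ballots, Option 5 above Option 2 on 30.

Option 5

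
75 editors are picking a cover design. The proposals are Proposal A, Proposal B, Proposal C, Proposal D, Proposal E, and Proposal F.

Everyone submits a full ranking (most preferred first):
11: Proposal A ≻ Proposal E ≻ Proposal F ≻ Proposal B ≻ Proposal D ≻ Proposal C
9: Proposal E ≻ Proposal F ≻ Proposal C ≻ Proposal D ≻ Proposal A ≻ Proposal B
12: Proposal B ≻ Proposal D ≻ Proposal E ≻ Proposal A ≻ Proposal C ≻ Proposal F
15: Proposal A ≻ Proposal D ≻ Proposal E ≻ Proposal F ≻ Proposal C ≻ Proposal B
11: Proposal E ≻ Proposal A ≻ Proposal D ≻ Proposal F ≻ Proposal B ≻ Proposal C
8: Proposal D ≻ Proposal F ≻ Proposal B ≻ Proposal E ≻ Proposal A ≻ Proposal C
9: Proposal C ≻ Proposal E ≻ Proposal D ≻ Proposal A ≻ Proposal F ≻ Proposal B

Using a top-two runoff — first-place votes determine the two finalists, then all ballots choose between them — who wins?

Round 1 first-place votes: Proposal A 26, Proposal B 12, Proposal C 9, Proposal D 8, Proposal E 20, Proposal F 0. Proposal A and Proposal E advance.
Runoff: Proposal A is ranked above Proposal E on 26 ballots, Proposal E above Proposal A on 49.

Proposal E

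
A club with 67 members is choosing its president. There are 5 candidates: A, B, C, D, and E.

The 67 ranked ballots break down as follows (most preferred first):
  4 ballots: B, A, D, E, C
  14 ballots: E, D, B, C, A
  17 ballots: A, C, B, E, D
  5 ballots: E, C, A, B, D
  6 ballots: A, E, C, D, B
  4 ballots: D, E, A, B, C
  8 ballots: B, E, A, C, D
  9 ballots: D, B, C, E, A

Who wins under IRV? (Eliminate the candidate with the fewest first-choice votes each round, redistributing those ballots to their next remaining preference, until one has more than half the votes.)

Round 1: A 23, B 12, C 0, D 13, E 19. C eliminated.
Round 2: A 23, B 12, D 13, E 19. B eliminated.
Round 3: A 27, D 13, E 27. D eliminated.
Round 4: A 27, E 40. E has a majority (≥34).

E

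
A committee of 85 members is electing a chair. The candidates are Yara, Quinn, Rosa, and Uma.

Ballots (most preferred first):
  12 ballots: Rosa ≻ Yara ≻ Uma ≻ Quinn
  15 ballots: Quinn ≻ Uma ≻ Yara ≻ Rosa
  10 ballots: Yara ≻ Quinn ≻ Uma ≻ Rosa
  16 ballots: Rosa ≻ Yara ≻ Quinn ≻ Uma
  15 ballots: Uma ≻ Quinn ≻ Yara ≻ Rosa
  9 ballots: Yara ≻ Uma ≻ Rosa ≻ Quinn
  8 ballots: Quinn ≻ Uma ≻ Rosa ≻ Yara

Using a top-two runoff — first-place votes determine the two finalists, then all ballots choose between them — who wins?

Quinn

Round 1 first-place votes: Yara 19, Quinn 23, Rosa 28, Uma 15. Rosa and Quinn advance.
Runoff: Rosa is ranked above Quinn on 37 ballots, Quinn above Rosa on 48.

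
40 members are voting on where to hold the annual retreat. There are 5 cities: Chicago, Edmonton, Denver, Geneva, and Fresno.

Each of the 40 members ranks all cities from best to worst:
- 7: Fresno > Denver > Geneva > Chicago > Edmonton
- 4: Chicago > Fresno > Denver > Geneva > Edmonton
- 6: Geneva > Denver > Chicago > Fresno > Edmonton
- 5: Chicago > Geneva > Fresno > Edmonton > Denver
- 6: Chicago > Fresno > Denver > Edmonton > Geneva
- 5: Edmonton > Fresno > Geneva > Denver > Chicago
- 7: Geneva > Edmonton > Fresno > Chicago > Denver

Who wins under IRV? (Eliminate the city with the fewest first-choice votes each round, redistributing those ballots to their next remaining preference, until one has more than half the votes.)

Round 1: Chicago 15, Edmonton 5, Denver 0, Geneva 13, Fresno 7. Denver eliminated.
Round 2: Chicago 15, Edmonton 5, Geneva 13, Fresno 7. Edmonton eliminated.
Round 3: Chicago 15, Geneva 13, Fresno 12. Fresno eliminated.
Round 4: Chicago 15, Geneva 25. Geneva has a majority (≥21).

Geneva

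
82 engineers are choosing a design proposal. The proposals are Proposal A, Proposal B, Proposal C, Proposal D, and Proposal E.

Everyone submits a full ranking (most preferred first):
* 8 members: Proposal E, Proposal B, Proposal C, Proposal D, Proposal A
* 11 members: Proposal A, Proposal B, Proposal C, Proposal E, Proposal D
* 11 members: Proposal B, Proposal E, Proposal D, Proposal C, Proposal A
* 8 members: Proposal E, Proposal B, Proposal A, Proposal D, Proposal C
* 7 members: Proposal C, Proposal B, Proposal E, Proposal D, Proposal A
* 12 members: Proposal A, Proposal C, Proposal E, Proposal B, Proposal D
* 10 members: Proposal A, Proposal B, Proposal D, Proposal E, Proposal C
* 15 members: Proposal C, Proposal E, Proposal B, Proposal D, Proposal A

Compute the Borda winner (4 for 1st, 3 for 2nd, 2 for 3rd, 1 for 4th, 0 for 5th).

Proposal A: 8×0 + 11×4 + 11×0 + 8×2 + 7×0 + 12×4 + 10×4 + 15×0 = 148
Proposal B: 8×3 + 11×3 + 11×4 + 8×3 + 7×3 + 12×1 + 10×3 + 15×2 = 218
Proposal C: 8×2 + 11×2 + 11×1 + 8×0 + 7×4 + 12×3 + 10×0 + 15×4 = 173
Proposal D: 8×1 + 11×0 + 11×2 + 8×1 + 7×1 + 12×0 + 10×2 + 15×1 = 80
Proposal E: 8×4 + 11×1 + 11×3 + 8×4 + 7×2 + 12×2 + 10×1 + 15×3 = 201

Proposal B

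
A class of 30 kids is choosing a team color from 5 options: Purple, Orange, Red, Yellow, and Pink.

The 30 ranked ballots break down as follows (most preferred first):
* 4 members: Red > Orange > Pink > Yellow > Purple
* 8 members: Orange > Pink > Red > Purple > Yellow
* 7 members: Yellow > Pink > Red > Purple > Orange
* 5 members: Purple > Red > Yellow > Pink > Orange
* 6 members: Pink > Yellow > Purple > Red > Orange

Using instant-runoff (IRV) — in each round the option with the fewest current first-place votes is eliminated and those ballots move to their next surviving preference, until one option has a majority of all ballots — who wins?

Round 1: Purple 5, Orange 8, Red 4, Yellow 7, Pink 6. Red eliminated.
Round 2: Purple 5, Orange 12, Yellow 7, Pink 6. Purple eliminated.
Round 3: Orange 12, Yellow 12, Pink 6. Pink eliminated.
Round 4: Orange 12, Yellow 18. Yellow has a majority (≥16).

Yellow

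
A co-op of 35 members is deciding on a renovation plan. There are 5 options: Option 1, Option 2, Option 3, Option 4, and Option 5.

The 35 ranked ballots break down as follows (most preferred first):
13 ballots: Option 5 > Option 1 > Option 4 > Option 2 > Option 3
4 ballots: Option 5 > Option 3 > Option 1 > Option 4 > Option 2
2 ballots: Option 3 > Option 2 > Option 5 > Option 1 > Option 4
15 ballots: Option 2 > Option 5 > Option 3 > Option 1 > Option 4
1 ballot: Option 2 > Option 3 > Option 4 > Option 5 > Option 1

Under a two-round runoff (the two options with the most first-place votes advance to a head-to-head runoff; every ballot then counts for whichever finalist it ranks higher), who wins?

Round 1 first-place votes: Option 1 0, Option 2 16, Option 3 2, Option 4 0, Option 5 17. Option 5 and Option 2 advance.
Runoff: Option 5 is ranked above Option 2 on 17 ballots, Option 2 above Option 5 on 18.

Option 2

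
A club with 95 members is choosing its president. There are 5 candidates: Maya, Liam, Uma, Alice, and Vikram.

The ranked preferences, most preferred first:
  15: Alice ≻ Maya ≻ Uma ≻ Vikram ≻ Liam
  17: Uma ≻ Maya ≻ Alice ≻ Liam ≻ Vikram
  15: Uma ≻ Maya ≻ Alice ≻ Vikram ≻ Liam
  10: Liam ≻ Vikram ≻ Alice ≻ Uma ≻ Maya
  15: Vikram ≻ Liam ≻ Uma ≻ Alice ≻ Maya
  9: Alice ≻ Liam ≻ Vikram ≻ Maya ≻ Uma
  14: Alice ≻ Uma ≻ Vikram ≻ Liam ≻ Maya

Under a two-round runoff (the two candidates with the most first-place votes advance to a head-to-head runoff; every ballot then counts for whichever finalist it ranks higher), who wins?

Round 1 first-place votes: Maya 0, Liam 10, Uma 32, Alice 38, Vikram 15. Alice and Uma advance.
Runoff: Alice is ranked above Uma on 48 ballots, Uma above Alice on 47.

Alice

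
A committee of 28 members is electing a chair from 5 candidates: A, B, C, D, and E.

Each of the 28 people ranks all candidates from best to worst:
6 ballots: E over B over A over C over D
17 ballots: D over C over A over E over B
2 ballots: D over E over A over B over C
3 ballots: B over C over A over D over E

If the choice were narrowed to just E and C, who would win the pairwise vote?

E is ranked above C on 8 ballots; C above E on 20.

C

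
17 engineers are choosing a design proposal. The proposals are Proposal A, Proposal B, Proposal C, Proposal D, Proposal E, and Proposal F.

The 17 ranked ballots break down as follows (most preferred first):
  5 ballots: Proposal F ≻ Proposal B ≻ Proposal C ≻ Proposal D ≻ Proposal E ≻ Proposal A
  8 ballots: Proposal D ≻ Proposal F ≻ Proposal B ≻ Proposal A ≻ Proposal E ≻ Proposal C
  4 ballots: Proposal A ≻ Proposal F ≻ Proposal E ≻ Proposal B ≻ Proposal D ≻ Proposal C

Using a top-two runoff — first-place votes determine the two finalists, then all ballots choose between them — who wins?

Proposal F

Round 1 first-place votes: Proposal A 4, Proposal B 0, Proposal C 0, Proposal D 8, Proposal E 0, Proposal F 5. Proposal D and Proposal F advance.
Runoff: Proposal D is ranked above Proposal F on 8 ballots, Proposal F above Proposal D on 9.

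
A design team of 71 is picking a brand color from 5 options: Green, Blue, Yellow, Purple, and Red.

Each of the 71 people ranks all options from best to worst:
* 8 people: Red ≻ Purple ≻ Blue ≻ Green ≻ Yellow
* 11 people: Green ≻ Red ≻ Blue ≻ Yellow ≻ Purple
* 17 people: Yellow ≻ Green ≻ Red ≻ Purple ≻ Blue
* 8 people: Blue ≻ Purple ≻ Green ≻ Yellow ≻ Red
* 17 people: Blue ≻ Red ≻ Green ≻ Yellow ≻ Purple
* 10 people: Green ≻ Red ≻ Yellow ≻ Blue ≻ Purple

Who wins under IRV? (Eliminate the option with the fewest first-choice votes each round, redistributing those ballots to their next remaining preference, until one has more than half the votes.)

Round 1: Green 21, Blue 25, Yellow 17, Purple 0, Red 8. Purple eliminated.
Round 2: Green 21, Blue 25, Yellow 17, Red 8. Red eliminated.
Round 3: Green 21, Blue 33, Yellow 17. Yellow eliminated.
Round 4: Green 38, Blue 33. Green has a majority (≥36).

Green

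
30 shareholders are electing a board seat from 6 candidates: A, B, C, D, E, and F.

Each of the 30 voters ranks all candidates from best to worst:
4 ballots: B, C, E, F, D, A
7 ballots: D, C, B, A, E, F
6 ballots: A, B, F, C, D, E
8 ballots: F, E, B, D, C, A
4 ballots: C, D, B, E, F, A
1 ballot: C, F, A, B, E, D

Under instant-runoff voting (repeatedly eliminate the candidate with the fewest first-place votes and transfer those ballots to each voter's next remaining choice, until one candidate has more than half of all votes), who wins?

C

Round 1: A 6, B 4, C 5, D 7, E 0, F 8. E eliminated.
Round 2: A 6, B 4, C 5, D 7, F 8. B eliminated.
Round 3: A 6, C 9, D 7, F 8. A eliminated.
Round 4: C 9, D 7, F 14. D eliminated.
Round 5: C 16, F 14. C has a majority (≥16).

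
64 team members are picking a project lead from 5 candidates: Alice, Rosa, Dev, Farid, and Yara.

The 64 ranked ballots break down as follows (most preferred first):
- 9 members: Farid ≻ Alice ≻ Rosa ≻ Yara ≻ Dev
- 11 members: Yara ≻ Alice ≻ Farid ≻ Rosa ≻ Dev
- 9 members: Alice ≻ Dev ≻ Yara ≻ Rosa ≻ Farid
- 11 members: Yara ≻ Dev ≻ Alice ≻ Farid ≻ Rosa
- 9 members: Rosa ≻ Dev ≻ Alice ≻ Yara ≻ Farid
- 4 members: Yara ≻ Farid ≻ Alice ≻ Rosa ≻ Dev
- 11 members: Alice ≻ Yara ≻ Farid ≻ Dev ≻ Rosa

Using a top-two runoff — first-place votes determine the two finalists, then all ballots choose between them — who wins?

Round 1 first-place votes: Alice 20, Rosa 9, Dev 0, Farid 9, Yara 26. Yara and Alice advance.
Runoff: Yara is ranked above Alice on 26 ballots, Alice above Yara on 38.

Alice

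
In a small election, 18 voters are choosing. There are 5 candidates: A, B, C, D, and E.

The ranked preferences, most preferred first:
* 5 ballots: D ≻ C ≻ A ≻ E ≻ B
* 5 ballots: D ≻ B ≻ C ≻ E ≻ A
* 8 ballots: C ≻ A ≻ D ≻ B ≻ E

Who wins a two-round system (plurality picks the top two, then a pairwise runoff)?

D

Round 1 first-place votes: A 0, B 0, C 8, D 10, E 0. D and C advance.
Runoff: D is ranked above C on 10 ballots, C above D on 8.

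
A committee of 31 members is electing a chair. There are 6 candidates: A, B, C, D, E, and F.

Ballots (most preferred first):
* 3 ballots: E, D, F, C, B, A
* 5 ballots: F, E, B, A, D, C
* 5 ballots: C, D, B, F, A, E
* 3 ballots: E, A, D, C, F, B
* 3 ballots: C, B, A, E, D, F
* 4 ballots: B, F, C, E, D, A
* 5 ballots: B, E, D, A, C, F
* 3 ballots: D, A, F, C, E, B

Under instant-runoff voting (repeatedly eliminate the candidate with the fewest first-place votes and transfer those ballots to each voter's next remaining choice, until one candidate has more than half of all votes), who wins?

C

Round 1: A 0, B 9, C 8, D 3, E 6, F 5. A eliminated.
Round 2: B 9, C 8, D 3, E 6, F 5. D eliminated.
Round 3: B 9, C 8, E 6, F 8. E eliminated.
Round 4: B 9, C 11, F 11. B eliminated.
Round 5: C 16, F 15. C has a majority (≥16).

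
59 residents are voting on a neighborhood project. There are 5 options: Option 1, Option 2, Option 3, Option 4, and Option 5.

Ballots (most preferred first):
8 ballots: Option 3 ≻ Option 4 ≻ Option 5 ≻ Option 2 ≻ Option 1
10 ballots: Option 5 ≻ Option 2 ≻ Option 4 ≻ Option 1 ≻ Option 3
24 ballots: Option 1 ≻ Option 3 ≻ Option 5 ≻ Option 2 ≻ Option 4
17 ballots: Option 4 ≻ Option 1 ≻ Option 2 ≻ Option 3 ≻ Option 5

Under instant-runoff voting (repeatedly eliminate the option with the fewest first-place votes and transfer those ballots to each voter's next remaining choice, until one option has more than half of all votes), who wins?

Round 1: Option 1 24, Option 2 0, Option 3 8, Option 4 17, Option 5 10. Option 2 eliminated.
Round 2: Option 1 24, Option 3 8, Option 4 17, Option 5 10. Option 3 eliminated.
Round 3: Option 1 24, Option 4 25, Option 5 10. Option 5 eliminated.
Round 4: Option 1 24, Option 4 35. Option 4 has a majority (≥30).

Option 4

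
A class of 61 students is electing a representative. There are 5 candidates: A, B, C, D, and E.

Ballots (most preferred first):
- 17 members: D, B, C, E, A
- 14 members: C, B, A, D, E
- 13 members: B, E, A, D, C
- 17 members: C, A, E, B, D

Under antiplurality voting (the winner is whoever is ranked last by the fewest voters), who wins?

B

Last-place votes: A 17, B 0, C 13, D 17, E 14.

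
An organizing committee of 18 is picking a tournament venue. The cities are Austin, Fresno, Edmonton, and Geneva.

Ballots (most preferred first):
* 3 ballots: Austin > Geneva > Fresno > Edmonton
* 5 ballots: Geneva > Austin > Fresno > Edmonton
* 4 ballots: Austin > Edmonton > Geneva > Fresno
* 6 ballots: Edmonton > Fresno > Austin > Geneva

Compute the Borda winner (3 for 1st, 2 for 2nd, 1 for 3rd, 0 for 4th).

Austin

Austin: 3×3 + 5×2 + 4×3 + 6×1 = 37
Fresno: 3×1 + 5×1 + 4×0 + 6×2 = 20
Edmonton: 3×0 + 5×0 + 4×2 + 6×3 = 26
Geneva: 3×2 + 5×3 + 4×1 + 6×0 = 25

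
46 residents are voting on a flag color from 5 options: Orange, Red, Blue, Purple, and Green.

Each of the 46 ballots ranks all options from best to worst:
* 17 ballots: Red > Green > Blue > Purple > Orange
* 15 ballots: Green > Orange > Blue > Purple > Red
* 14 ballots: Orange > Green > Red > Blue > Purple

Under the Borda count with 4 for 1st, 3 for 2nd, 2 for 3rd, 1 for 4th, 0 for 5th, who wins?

Orange: 17×0 + 15×3 + 14×4 = 101
Red: 17×4 + 15×0 + 14×2 = 96
Blue: 17×2 + 15×2 + 14×1 = 78
Purple: 17×1 + 15×1 + 14×0 = 32
Green: 17×3 + 15×4 + 14×3 = 153

Green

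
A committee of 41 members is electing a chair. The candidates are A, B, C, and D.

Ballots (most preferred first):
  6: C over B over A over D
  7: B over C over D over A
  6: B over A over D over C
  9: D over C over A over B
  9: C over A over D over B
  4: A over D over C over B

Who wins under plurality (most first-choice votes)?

C

First-place votes: A 4, B 13, C 15, D 9.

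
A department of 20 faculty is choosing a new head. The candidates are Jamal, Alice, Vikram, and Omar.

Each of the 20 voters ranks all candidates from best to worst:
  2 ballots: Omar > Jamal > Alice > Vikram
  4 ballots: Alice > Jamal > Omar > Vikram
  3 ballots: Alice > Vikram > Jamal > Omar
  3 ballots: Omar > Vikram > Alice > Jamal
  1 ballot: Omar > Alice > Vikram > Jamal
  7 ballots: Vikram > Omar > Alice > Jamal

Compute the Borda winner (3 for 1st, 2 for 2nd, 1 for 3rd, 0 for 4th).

Omar

Jamal: 2×2 + 4×2 + 3×1 + 3×0 + 1×0 + 7×0 = 15
Alice: 2×1 + 4×3 + 3×3 + 3×1 + 1×2 + 7×1 = 35
Vikram: 2×0 + 4×0 + 3×2 + 3×2 + 1×1 + 7×3 = 34
Omar: 2×3 + 4×1 + 3×0 + 3×3 + 1×3 + 7×2 = 36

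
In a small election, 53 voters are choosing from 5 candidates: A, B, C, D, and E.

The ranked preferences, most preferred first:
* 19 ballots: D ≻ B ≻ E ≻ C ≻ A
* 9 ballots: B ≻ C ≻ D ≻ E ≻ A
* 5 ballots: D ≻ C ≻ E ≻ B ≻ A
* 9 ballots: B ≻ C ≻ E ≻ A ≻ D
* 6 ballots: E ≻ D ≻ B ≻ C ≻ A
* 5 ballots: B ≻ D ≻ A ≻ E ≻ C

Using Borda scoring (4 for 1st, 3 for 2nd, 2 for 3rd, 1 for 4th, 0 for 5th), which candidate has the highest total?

B

A: 19×0 + 9×0 + 5×0 + 9×1 + 6×0 + 5×2 = 19
B: 19×3 + 9×4 + 5×1 + 9×4 + 6×2 + 5×4 = 166
C: 19×1 + 9×3 + 5×3 + 9×3 + 6×1 + 5×0 = 94
D: 19×4 + 9×2 + 5×4 + 9×0 + 6×3 + 5×3 = 147
E: 19×2 + 9×1 + 5×2 + 9×2 + 6×4 + 5×1 = 104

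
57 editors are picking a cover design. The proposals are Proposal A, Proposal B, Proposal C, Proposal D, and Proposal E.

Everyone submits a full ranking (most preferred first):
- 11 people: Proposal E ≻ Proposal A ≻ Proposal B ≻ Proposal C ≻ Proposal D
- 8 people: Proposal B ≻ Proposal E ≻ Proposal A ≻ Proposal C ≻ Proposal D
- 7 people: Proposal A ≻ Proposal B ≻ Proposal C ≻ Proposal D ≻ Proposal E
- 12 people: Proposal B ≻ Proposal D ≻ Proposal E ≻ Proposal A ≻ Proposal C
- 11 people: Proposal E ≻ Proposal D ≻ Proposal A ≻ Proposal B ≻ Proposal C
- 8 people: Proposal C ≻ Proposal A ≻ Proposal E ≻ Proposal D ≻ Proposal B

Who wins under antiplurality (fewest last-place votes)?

Proposal A

Last-place votes: Proposal A 0, Proposal B 8, Proposal C 23, Proposal D 19, Proposal E 7.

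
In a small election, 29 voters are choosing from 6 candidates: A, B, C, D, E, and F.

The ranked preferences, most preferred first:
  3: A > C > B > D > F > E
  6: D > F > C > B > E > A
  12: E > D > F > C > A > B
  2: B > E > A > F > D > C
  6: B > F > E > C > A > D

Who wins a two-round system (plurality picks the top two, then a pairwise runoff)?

Round 1 first-place votes: A 3, B 8, C 0, D 6, E 12, F 0. E and B advance.
Runoff: E is ranked above B on 12 ballots, B above E on 17.

B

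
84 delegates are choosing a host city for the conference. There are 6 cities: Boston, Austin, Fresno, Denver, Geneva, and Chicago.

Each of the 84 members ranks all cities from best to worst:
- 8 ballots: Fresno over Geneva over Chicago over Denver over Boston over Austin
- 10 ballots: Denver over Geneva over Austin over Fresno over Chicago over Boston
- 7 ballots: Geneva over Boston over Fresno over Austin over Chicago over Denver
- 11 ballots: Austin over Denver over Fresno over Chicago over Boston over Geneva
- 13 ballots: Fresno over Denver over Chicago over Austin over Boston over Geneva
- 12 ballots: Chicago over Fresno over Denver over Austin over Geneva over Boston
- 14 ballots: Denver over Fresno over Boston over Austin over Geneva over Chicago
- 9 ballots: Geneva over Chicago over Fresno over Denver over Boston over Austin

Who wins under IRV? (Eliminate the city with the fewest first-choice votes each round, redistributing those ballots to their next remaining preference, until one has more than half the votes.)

Round 1: Boston 0, Austin 11, Fresno 21, Denver 24, Geneva 16, Chicago 12. Boston eliminated.
Round 2: Austin 11, Fresno 21, Denver 24, Geneva 16, Chicago 12. Austin eliminated.
Round 3: Fresno 21, Denver 35, Geneva 16, Chicago 12. Chicago eliminated.
Round 4: Fresno 33, Denver 35, Geneva 16. Geneva eliminated.
Round 5: Fresno 49, Denver 35. Fresno has a majority (≥43).

Fresno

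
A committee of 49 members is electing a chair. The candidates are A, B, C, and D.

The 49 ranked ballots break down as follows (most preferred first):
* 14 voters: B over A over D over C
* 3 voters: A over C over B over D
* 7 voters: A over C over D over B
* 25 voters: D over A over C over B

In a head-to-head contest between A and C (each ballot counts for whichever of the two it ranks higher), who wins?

A is ranked above C on 49 ballots; C above A on 0.

A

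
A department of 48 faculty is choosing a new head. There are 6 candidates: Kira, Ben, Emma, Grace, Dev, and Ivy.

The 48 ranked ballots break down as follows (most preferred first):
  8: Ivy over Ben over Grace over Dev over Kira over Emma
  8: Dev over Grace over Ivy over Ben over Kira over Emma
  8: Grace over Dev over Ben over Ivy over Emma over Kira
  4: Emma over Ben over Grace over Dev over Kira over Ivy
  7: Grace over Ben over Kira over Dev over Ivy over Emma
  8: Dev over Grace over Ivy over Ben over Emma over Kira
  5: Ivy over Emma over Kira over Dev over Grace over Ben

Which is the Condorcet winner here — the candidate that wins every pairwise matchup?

Grace

Grace vs Kira: 43–5
Grace vs Ben: 36–12
Grace vs Emma: 39–9
Grace vs Dev: 27–21
Grace vs Ivy: 35–13
Grace beats every other candidate.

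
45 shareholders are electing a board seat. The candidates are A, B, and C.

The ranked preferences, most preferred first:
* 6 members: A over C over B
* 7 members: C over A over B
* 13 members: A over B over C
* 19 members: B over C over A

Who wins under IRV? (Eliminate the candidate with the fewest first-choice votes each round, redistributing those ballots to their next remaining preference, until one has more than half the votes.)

A

Round 1: A 19, B 19, C 7. C eliminated.
Round 2: A 26, B 19. A has a majority (≥23).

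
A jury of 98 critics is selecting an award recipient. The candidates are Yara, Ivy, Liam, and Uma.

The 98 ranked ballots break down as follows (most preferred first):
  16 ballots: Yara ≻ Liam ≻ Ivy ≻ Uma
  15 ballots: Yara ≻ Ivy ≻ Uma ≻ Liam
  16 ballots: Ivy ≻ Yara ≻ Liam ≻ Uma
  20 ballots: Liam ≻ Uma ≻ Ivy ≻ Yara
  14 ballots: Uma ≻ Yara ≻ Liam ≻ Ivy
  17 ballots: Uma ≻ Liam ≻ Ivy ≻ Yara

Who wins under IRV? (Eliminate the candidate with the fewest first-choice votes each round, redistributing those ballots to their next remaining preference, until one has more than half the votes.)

Round 1: Yara 31, Ivy 16, Liam 20, Uma 31. Ivy eliminated.
Round 2: Yara 47, Liam 20, Uma 31. Liam eliminated.
Round 3: Yara 47, Uma 51. Uma has a majority (≥50).

Uma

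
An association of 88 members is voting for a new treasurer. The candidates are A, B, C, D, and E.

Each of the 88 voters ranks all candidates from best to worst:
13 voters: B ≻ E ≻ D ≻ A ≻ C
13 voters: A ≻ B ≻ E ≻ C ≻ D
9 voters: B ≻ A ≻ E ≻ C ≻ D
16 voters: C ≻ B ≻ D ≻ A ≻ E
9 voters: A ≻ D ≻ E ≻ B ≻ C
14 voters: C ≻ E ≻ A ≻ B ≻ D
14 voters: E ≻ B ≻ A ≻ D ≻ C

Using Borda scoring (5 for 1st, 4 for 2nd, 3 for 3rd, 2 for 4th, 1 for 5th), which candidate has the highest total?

A: 13×2 + 13×5 + 9×4 + 16×2 + 9×5 + 14×3 + 14×3 = 288
B: 13×5 + 13×4 + 9×5 + 16×4 + 9×2 + 14×2 + 14×4 = 328
C: 13×1 + 13×2 + 9×2 + 16×5 + 9×1 + 14×5 + 14×1 = 230
D: 13×3 + 13×1 + 9×1 + 16×3 + 9×4 + 14×1 + 14×2 = 187
E: 13×4 + 13×3 + 9×3 + 16×1 + 9×3 + 14×4 + 14×5 = 287

B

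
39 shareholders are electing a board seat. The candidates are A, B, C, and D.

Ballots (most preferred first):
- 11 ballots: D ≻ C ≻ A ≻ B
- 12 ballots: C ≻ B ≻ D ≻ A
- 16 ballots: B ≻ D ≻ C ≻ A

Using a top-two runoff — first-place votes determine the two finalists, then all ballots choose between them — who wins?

Round 1 first-place votes: A 0, B 16, C 12, D 11. B and C advance.
Runoff: B is ranked above C on 16 ballots, C above B on 23.

C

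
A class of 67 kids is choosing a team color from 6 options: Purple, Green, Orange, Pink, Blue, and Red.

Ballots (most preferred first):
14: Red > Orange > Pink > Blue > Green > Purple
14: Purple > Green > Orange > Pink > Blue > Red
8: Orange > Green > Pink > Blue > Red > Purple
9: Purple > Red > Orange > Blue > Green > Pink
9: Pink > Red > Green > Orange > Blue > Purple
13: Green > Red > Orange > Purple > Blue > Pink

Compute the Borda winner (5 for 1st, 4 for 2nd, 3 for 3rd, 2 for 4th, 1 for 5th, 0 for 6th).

Orange

Purple: 14×0 + 14×5 + 8×0 + 9×5 + 9×0 + 13×2 = 141
Green: 14×1 + 14×4 + 8×4 + 9×1 + 9×3 + 13×5 = 203
Orange: 14×4 + 14×3 + 8×5 + 9×3 + 9×2 + 13×3 = 222
Pink: 14×3 + 14×2 + 8×3 + 9×0 + 9×5 + 13×0 = 139
Blue: 14×2 + 14×1 + 8×2 + 9×2 + 9×1 + 13×1 = 98
Red: 14×5 + 14×0 + 8×1 + 9×4 + 9×4 + 13×4 = 202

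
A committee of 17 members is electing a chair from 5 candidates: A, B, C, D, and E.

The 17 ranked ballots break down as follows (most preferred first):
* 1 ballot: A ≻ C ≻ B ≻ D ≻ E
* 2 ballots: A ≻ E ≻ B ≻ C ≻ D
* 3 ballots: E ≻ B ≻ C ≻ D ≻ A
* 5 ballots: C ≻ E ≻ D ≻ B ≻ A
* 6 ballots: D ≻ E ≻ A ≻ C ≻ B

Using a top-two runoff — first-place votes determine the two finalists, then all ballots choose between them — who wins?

C

Round 1 first-place votes: A 3, B 0, C 5, D 6, E 3. D and C advance.
Runoff: D is ranked above C on 6 ballots, C above D on 11.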